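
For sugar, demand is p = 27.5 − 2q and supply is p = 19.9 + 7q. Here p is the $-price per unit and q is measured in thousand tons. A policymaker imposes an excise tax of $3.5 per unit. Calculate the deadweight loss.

Competitive equilibrium: 27.5 − 2q = 19.9 + 7q → q* = 0.8444, p* = 25.8111.
With the tax, the buyer price exceeds the seller price by 3.5: (27.5 − 2q) − (19.9 + 7q) = 3.5 → q' = 0.4556.
Δq = 0.8444 − 0.4556 = 0.3888; the wedge equals the tax, 3.5.
DWL = ½ × 0.3888 × 3.5 = $0.68 thousand.

$0.68 thousand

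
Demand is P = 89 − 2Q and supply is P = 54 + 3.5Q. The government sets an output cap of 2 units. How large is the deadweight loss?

52.36

Competitive equilibrium: 89 − 2Q = 54 + 3.5Q → Q* = 6.3636, P* = 76.2727.
At Q = 2: demand price = 89 − 2·2 = 85; supply price = 54 + 3.5·2 = 61.
ΔQ = 6.3636 − 2 = 4.3636; wedge = 85 − 61 = 24.
Deadweight loss = ½ × 4.3636 × 24 = 52.36.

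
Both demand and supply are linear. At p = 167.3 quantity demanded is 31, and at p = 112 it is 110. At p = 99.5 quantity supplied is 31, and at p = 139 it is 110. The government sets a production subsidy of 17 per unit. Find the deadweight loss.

Demand slope = (112 − 167.3)/(110 − 31) = −0.7, so p = 189 − 0.7q.
Supply slope = (139 − 99.5)/(110 − 31) = 0.5, so p = 84 + 0.5q.
Competitive equilibrium: 189 − 0.7q = 84 + 0.5q → q* = 87.5, p* = 127.75.
The subsidy lowers effective supply by 17: p = 67 + 0.5q.
New quantity: 189 − 0.7q = 67 + 0.5q → q' = 101.6667.
Overproduction Δq = 101.6667 − 87.5 = 14.1667; wedge = subsidy = 17.
DWL = ½ × 14.1667 × 17 = 120.42.

120.42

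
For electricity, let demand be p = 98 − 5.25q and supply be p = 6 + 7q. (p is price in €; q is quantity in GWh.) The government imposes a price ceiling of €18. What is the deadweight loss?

Competitive equilibrium: 98 − 5.25q = 6 + 7q → q* = 7.510204, p* = 58.571429.
At the ceiling p = 18, quantity supplied = (18 − 6)/7 = 1.714286.
Willingness to pay at q' = 1.714286: 98 − 5.25·1.714286 = 88.999999.
Δq = 7.510204 − 1.714286 = 5.795918; wedge = 88.999999 − 18 = 70.999999.
Deadweight loss = ½ × 5.795918 × 70.999999 = €205.76.

€205.76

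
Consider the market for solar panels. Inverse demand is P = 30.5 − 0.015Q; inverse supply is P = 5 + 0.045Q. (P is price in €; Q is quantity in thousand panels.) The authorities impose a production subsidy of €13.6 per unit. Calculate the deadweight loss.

€1541.33 thousand

Competitive equilibrium: 30.5 − 0.015Q = 5 + 0.045Q → Q* = 425, P* = 24.125.
The subsidy lowers effective supply by 13.6: P = 0.045Q − 8.6.
New quantity: 30.5 − 0.015Q = 0.045Q − 8.6 → Q' = 651.6667.
Overproduction ΔQ = 651.6667 − 425 = 226.6667; wedge = subsidy = 13.6.
DWL = ½ × 226.6667 × 13.6 = €1541.33 thousand.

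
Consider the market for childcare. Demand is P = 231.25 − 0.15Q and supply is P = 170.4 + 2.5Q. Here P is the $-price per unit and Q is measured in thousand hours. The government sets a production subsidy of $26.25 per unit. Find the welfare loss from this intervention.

$130.01 thousand

Competitive equilibrium: 231.25 − 0.15Q = 170.4 + 2.5Q → Q* = 22.9623, P* = 227.8057.
The subsidy lowers effective supply by 26.25: P = 144.15 + 2.5Q.
New quantity: 231.25 − 0.15Q = 144.15 + 2.5Q → Q' = 32.8679.
Overproduction ΔQ = 32.8679 − 22.9623 = 9.9056; wedge = subsidy = 26.25.
The triangle = ½ × 9.9056 × 26.25 = $130.01 thousand.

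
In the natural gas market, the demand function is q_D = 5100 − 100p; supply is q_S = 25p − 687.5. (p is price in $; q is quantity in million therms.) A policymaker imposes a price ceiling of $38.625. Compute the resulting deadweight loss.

In inverse form: demand p = 51 − 0.01q, supply p = 27.5 + 0.04q.
Competitive equilibrium: 51 − 0.01q = 27.5 + 0.04q → q* = 470, p* = 46.3.
At the ceiling p = 38.625, quantity supplied = (38.625 − 27.5)/0.04 = 278.125.
Willingness to pay at q' = 278.125: 51 − 0.01·278.125 = 48.21875.
Δq = 470 − 278.125 = 191.875; wedge = 48.21875 − 38.625 = 9.59375.
The triangle = ½ × 191.875 × 9.59375 = $920.40 million.

$920.40 million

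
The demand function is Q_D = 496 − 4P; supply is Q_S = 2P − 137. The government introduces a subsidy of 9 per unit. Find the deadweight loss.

54

In inverse form: demand P = 124 − 0.25Q, supply P = 68.5 + 0.5Q.
Competitive equilibrium: 124 − 0.25Q = 68.5 + 0.5Q → Q* = 74, P* = 105.5.
The subsidy lowers effective supply by 9: P = 59.5 + 0.5Q.
New quantity: 124 − 0.25Q = 59.5 + 0.5Q → Q' = 86.
Overproduction ΔQ = 86 − 74 = 12; wedge = subsidy = 9.
Deadweight loss = ½ × 12 × 9 = 54.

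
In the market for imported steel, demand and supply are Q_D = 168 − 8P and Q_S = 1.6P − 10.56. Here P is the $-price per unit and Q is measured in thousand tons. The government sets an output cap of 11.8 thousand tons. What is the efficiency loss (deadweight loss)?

In inverse form: demand P = 21 − 0.125Q, supply P = 6.6 + 0.625Q.
Competitive equilibrium: 21 − 0.125Q = 6.6 + 0.625Q → Q* = 19.2, P* = 18.6.
At Q = 11.8: demand price = 21 − 0.125·11.8 = 19.525; supply price = 6.6 + 0.625·11.8 = 13.975.
ΔQ = 19.2 − 11.8 = 7.4; wedge = 19.525 − 13.975 = 5.55.
The triangle = ½ × 7.4 × 5.55 = $20.535 thousand.

$20.535 thousand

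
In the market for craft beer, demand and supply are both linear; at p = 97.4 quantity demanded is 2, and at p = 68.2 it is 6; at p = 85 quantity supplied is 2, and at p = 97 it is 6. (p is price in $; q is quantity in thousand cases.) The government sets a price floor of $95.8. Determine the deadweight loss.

$4.99 thousand

Demand slope = (68.2 − 97.4)/(6 − 2) = −7.3, so p = 112 − 7.3q.
Supply slope = (97 − 85)/(6 − 2) = 3, so p = 79 + 3q.
Competitive equilibrium: 112 − 7.3q = 79 + 3q → q* = 3.2039, p* = 88.6117.
At the floor p = 95.8, quantity demanded = (112 − 95.8)/7.3 = 2.2192.
Sellers' marginal cost at q' = 2.2192: 79 + 3·2.2192 = 85.6576.
Δq = 3.2039 − 2.2192 = 0.9847; wedge = 95.8 − 85.6576 = 10.1424.
DWL = ½ × 0.9847 × 10.1424 = $4.99 thousand.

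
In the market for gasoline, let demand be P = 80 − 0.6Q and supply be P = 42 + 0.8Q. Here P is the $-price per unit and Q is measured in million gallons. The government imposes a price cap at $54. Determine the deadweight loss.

Competitive equilibrium: 80 − 0.6Q = 42 + 0.8Q → Q* = 27.1429, P* = 63.7143.
At the ceiling P = 54, quantity supplied = (54 − 42)/0.8 = 15.
Willingness to pay at Q' = 15: 80 − 0.6·15 = 71.
ΔQ = 27.1429 − 15 = 12.1429; wedge = 71 − 54 = 17.
DWL = ½ × 12.1429 × 17 = $103.21 million.

$103.21 million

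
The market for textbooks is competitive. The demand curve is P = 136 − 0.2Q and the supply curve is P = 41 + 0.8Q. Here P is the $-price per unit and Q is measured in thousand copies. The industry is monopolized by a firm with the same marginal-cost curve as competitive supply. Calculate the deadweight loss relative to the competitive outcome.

$125.35 thousand

Competitive equilibrium: 136 − 0.2Q = 41 + 0.8Q → Q* = 95, P* = 117.
Marginal revenue: MR = 136 − 0.4Q. Set MR = MC: 136 − 0.4Q = 41 + 0.8Q → Q_m = 79.1667.
Price P_m = 136 − 0.2·79.1667 = 120.1667; MC(Q_m) = 41 + 0.8·79.1667 = 104.3334.
Competitive Q* = 95, so ΔQ = 15.8333; wedge = 120.1667 − 104.3334 = 15.8333.
Welfare loss = ½ × 15.8333 × 15.8333 = $125.35 thousand.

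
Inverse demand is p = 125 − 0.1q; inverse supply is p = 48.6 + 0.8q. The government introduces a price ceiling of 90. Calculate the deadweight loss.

494.18

Competitive equilibrium: 125 − 0.1q = 48.6 + 0.8q → q* = 84.8889, p* = 116.5111.
At the ceiling p = 90, quantity supplied = (90 − 48.6)/0.8 = 51.75.
Willingness to pay at q' = 51.75: 125 − 0.1·51.75 = 119.825.
Δq = 84.8889 − 51.75 = 33.1389; wedge = 119.825 − 90 = 29.825.
The triangle = ½ × 33.1389 × 29.825 = 494.18.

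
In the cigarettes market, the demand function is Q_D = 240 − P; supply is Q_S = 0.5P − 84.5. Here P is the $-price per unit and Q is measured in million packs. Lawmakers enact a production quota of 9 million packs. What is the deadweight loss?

In inverse form: demand P = 240 − Q, supply P = 169 + 2Q.
Competitive equilibrium: 240 − Q = 169 + 2Q → Q* = 23.6667, P* = 216.3333.
At Q = 9: demand price = 240 − 1·9 = 231; supply price = 169 + 2·9 = 187.
ΔQ = 23.6667 − 9 = 14.6667; wedge = 231 − 187 = 44.
Welfare loss = ½ × 14.6667 × 44 = $322.67 million.

$322.67 million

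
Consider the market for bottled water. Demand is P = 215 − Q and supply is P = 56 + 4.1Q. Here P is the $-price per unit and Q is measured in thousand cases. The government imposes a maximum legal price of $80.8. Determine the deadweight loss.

$1610.07 thousand

Competitive equilibrium: 215 − Q = 56 + 4.1Q → Q* = 31.1765, P* = 183.8235.
At the ceiling P = 80.8, quantity supplied = (80.8 − 56)/4.1 = 6.0488.
Willingness to pay at Q' = 6.0488: 215 − 1·6.0488 = 208.9512.
ΔQ = 31.1765 − 6.0488 = 25.1277; wedge = 208.9512 − 80.8 = 128.1512.
The triangle = ½ × 25.1277 × 128.1512 = $1610.07 thousand.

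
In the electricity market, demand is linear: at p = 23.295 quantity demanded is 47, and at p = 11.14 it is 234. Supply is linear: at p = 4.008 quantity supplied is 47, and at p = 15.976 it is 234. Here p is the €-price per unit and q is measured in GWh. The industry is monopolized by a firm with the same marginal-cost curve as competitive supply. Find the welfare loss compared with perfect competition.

Demand slope = (11.14 − 23.295)/(234 − 47) = −0.065, so p = 26.35 − 0.065q.
Supply slope = (15.976 − 4.008)/(234 − 47) = 0.064, so p = 1 + 0.064q.
Competitive equilibrium: 26.35 − 0.065q = 1 + 0.064q → q* = 196.5116, p* = 13.5767.
Marginal revenue: MR = 26.35 − 0.13q. Set MR = MC: 26.35 − 0.13q = 1 + 0.064q → q_m = 130.6701.
Price p_m = 26.35 − 0.065·130.6701 = 17.8564; MC(q_m) = 1 + 0.064·130.6701 = 9.3629.
Competitive q* = 196.5116, so Δq = 65.8415; wedge = 17.8564 − 9.3629 = 8.4935.
Deadweight loss = ½ × 65.8415 × 8.4935 = €279.61.

€279.61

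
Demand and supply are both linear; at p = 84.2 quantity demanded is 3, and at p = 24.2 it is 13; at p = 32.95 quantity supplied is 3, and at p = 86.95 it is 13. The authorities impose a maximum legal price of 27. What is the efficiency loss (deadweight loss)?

Demand slope = (24.2 − 84.2)/(13 − 3) = −6, so p = 102.2 − 6q.
Supply slope = (86.95 − 32.95)/(13 − 3) = 5.4, so p = 16.75 + 5.4q.
Competitive equilibrium: 102.2 − 6q = 16.75 + 5.4q → q* = 7.4956, p* = 57.2263.
At the ceiling p = 27, quantity supplied = (27 − 16.75)/5.4 = 1.8981.
Willingness to pay at q' = 1.8981: 102.2 − 6·1.8981 = 90.8114.
Δq = 7.4956 − 1.8981 = 5.5975; wedge = 90.8114 − 27 = 63.8114.
DWL = ½ × 5.5975 × 63.8114 = 178.59.

178.59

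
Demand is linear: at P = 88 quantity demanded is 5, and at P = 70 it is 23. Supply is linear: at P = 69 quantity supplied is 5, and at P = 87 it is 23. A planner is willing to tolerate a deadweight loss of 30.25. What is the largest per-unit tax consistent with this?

11

Demand slope = (70 − 88)/(23 − 5) = −1, so P = 93 − Q.
Supply slope = (87 − 69)/(23 − 5) = 1, so P = 64 + Q.
Competitive equilibrium: 93 − Q = 64 + Q → Q* = 14.5, P* = 78.5.
A tax t gives ΔQ = t/2 and wedge t, so DWL = t²/4.
t²/4 = 30.25 → t² = 121 → t = 11.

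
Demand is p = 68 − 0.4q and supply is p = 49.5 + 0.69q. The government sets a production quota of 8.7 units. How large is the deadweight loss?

37.30

Competitive equilibrium: 68 − 0.4q = 49.5 + 0.69q → q* = 16.9725, p* = 61.211.
At q = 8.7: demand price = 68 − 0.4·8.7 = 64.52; supply price = 49.5 + 0.69·8.7 = 55.503.
Δq = 16.9725 − 8.7 = 8.2725; wedge = 64.52 − 55.503 = 9.017.
Deadweight loss = ½ × 8.2725 × 9.017 = 37.30.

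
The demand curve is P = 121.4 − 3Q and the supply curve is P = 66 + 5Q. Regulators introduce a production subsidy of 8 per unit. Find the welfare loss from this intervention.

4

Competitive equilibrium: 121.4 − 3Q = 66 + 5Q → Q* = 6.925, P* = 100.625.
The subsidy lowers effective supply by 8: P = 58 + 5Q.
New quantity: 121.4 − 3Q = 58 + 5Q → Q' = 7.925.
Overproduction ΔQ = 7.925 − 6.925 = 1; wedge = subsidy = 8.
Welfare loss = ½ × 1 × 8 = 4.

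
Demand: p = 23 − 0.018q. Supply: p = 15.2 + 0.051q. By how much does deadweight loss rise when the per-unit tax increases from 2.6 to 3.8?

55.65

Competitive equilibrium: 23 − 0.018q = 15.2 + 0.051q → q* = 113.0435, p* = 20.9652.
For a per-unit tax t: Δq = t/0.069, so DWL = ½·t·(t/0.069) = t²/0.138.
At t = 2.6: DWL = 48.986. At t = 3.8: DWL = 104.638.
Increase = 104.638 − 48.986 = 55.65.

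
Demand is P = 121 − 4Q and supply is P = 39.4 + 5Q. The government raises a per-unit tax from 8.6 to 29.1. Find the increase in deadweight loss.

Competitive equilibrium: 121 − 4Q = 39.4 + 5Q → Q* = 9.0667, P* = 84.7333.
For a per-unit tax t: ΔQ = t/9, so DWL = ½·t·(t/9) = t²/18.
At t = 8.6: DWL = 4.109. At t = 29.1: DWL = 47.045.
Increase = 47.045 − 4.109 = 42.94.

42.94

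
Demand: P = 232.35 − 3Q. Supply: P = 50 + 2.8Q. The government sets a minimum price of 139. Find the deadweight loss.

Competitive equilibrium: 232.35 − 3Q = 50 + 2.8Q → Q* = 31.4397, P* = 138.031.
At the floor P = 139, quantity demanded = (232.35 − 139)/3 = 31.1167.
Sellers' marginal cost at Q' = 31.1167: 50 + 2.8·31.1167 = 137.1268.
ΔQ = 31.4397 − 31.1167 = 0.323; wedge = 139 − 137.1268 = 1.8732.
Deadweight loss = ½ × 0.323 × 1.8732 = 0.30.

0.30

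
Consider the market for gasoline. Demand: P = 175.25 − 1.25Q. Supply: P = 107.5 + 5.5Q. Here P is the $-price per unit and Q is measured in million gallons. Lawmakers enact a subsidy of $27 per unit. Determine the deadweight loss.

Competitive equilibrium: 175.25 − 1.25Q = 107.5 + 5.5Q → Q* = 10.037, P* = 162.7037.
The subsidy lowers effective supply by 27: P = 80.5 + 5.5Q.
New quantity: 175.25 − 1.25Q = 80.5 + 5.5Q → Q' = 14.037.
Overproduction ΔQ = 14.037 − 10.037 = 4; wedge = subsidy = 27.
Deadweight loss = ½ × 4 × 27 = $54 million.

$54 million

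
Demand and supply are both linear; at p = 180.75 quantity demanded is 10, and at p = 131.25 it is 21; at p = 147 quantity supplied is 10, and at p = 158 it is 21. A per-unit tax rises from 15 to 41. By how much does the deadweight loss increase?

132.36

Demand slope = (131.25 − 180.75)/(21 − 10) = −4.5, so p = 225.75 − 4.5q.
Supply slope = (158 − 147)/(21 − 10) = 1, so p = 137 + q.
Competitive equilibrium: 225.75 − 4.5q = 137 + q → q* = 16.1364, p* = 153.1364.
For a per-unit tax t: Δq = t/5.5, so DWL = ½·t·(t/5.5) = t²/11.
At t = 15: DWL = 20.455. At t = 41: DWL = 152.818.
Increase = 152.818 − 20.455 = 132.36.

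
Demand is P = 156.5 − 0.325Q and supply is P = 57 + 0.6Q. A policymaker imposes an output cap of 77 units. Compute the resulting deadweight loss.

Competitive equilibrium: 156.5 − 0.325Q = 57 + 0.6Q → Q* = 107.5676, P* = 121.5405.
At Q = 77: demand price = 156.5 − 0.325·77 = 131.475; supply price = 57 + 0.6·77 = 103.2.
ΔQ = 107.5676 − 77 = 30.5676; wedge = 131.475 − 103.2 = 28.275.
Welfare loss = ½ × 30.5676 × 28.275 = 432.15.

432.15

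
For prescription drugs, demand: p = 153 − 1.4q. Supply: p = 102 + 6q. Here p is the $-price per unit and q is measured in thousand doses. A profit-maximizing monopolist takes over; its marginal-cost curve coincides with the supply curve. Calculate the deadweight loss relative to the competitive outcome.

$4.45 thousand

Competitive equilibrium: 153 − 1.4q = 102 + 6q → q* = 6.8919, p* = 143.3514.
Marginal revenue: MR = 153 − 2.8q. Set MR = MC: 153 − 2.8q = 102 + 6q → q_m = 5.7955.
Price p_m = 153 − 1.4·5.7955 = 144.8863; MC(q_m) = 102 + 6·5.7955 = 136.773.
Competitive q* = 6.8919, so Δq = 1.0964; wedge = 144.8863 − 136.773 = 8.1133.
Welfare loss = ½ × 1.0964 × 8.1133 = $4.45 thousand.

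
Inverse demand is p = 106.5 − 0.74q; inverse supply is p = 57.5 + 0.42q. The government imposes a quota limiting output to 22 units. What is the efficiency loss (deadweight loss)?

Competitive equilibrium: 106.5 − 0.74q = 57.5 + 0.42q → q* = 42.2414, p* = 75.2414.
At q = 22: demand price = 106.5 − 0.74·22 = 90.22; supply price = 57.5 + 0.42·22 = 66.74.
Δq = 42.2414 − 22 = 20.2414; wedge = 90.22 − 66.74 = 23.48.
The triangle = ½ × 20.2414 × 23.48 = 237.63.

237.63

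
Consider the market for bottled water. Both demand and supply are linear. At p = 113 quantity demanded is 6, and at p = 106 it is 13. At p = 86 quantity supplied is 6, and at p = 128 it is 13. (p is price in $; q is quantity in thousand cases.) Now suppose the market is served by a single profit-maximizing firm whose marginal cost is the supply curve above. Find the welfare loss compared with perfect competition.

Demand slope = (106 − 113)/(13 − 6) = −1, so p = 119 − q.
Supply slope = (128 − 86)/(13 − 6) = 6, so p = 50 + 6q.
Competitive equilibrium: 119 − q = 50 + 6q → q* = 9.8571, p* = 109.1429.
Marginal revenue: MR = 119 − 2q. Set MR = MC: 119 − 2q = 50 + 6q → q_m = 8.625.
Price p_m = 119 − 1·8.625 = 110.375; MC(q_m) = 50 + 6·8.625 = 101.75.
Competitive q* = 9.8571, so Δq = 1.2321; wedge = 110.375 − 101.75 = 8.625.
Welfare loss = ½ × 1.2321 × 8.625 = $5.31 thousand.

$5.31 thousand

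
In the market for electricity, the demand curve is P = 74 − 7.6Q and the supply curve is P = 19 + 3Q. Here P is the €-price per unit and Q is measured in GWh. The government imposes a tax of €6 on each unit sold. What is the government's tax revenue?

Competitive equilibrium: 74 − 7.6Q = 19 + 3Q → Q* = 5.1887, P* = 34.566.
With the tax, the buyer price exceeds the seller price by 6: (74 − 7.6Q) − (19 + 3Q) = 6 → Q' = 4.6226.
Tax revenue = 6 × 4.6226 = €27.74.

€27.74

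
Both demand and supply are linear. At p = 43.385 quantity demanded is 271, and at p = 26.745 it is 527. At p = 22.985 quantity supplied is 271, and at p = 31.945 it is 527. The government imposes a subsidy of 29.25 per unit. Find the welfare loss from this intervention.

Demand slope = (26.745 − 43.385)/(527 − 271) = −0.065, so p = 61 − 0.065q.
Supply slope = (31.945 − 22.985)/(527 − 271) = 0.035, so p = 13.5 + 0.035q.
Competitive equilibrium: 61 − 0.065q = 13.5 + 0.035q → q* = 475, p* = 30.125.
The subsidy lowers effective supply by 29.25: p = 0.035q − 15.75.
New quantity: 61 − 0.065q = 0.035q − 15.75 → q' = 767.5.
Overproduction Δq = 767.5 − 475 = 292.5; wedge = subsidy = 29.25.
DWL = ½ × 292.5 × 29.25 = 4277.81.

4277.81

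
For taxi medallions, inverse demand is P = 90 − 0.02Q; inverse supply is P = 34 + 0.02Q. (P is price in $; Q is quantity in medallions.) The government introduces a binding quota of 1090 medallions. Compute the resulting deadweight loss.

Competitive equilibrium: 90 − 0.02Q = 34 + 0.02Q → Q* = 1400, P* = 62.
At Q = 1090: demand price = 90 − 0.02·1090 = 68.2; supply price = 34 + 0.02·1090 = 55.8.
ΔQ = 1400 − 1090 = 310; wedge = 68.2 − 55.8 = 12.4.
Deadweight loss = ½ × 310 × 12.4 = $1922.

$1922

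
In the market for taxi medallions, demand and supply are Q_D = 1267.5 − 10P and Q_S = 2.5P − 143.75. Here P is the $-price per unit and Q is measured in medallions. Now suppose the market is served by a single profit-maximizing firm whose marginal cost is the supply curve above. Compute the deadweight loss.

In inverse form: demand P = 126.75 − 0.1Q, supply P = 57.5 + 0.4Q.
Competitive equilibrium: 126.75 − 0.1Q = 57.5 + 0.4Q → Q* = 138.5, P* = 112.9.
Marginal revenue: MR = 126.75 − 0.2Q. Set MR = MC: 126.75 − 0.2Q = 57.5 + 0.4Q → Q_m = 115.4167.
Price P_m = 126.75 − 0.1·115.4167 = 115.2083; MC(Q_m) = 57.5 + 0.4·115.4167 = 103.6667.
Competitive Q* = 138.5, so ΔQ = 23.0833; wedge = 115.2083 − 103.6667 = 11.5416.
Welfare loss = ½ × 23.0833 × 11.5416 = $133.21.

$133.21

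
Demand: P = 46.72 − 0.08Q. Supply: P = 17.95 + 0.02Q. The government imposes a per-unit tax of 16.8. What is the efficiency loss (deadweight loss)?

1411.20

Competitive equilibrium: 46.72 − 0.08Q = 17.95 + 0.02Q → Q* = 287.7, P* = 23.704.
With the tax, the buyer price exceeds the seller price by 16.8: (46.72 − 0.08Q) − (17.95 + 0.02Q) = 16.8 → Q' = 119.7.
ΔQ = 287.7 − 119.7 = 168; the wedge equals the tax, 16.8.
Deadweight loss = ½ × 168 × 16.8 = 1411.20.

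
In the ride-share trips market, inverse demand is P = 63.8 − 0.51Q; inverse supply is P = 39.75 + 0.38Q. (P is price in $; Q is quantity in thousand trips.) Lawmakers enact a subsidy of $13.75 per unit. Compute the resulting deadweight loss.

$106.21 thousand

Competitive equilibrium: 63.8 − 0.51Q = 39.75 + 0.38Q → Q* = 27.0225, P* = 50.0185.
The subsidy lowers effective supply by 13.75: P = 26 + 0.38Q.
New quantity: 63.8 − 0.51Q = 26 + 0.38Q → Q' = 42.4719.
Overproduction ΔQ = 42.4719 − 27.0225 = 15.4494; wedge = subsidy = 13.75.
Welfare loss = ½ × 15.4494 × 13.75 = $106.21 thousand.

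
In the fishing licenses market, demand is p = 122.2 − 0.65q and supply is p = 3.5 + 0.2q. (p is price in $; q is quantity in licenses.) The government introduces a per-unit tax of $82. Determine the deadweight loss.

Competitive equilibrium: 122.2 − 0.65q = 3.5 + 0.2q → q* = 139.6471, p* = 31.4294.
With the tax, the buyer price exceeds the seller price by 82: (122.2 − 0.65q) − (3.5 + 0.2q) = 82 → q' = 43.1765.
Δq = 139.6471 − 43.1765 = 96.4706; the wedge equals the tax, 82.
DWL = ½ × 96.4706 × 82 = $3955.29.

$3955.29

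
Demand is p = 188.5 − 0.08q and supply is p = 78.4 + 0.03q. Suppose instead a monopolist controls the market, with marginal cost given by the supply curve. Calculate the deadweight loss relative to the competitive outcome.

Competitive equilibrium: 188.5 − 0.08q = 78.4 + 0.03q → q* = 1000.9091, p* = 108.4273.
Marginal revenue: MR = 188.5 − 0.16q. Set MR = MC: 188.5 − 0.16q = 78.4 + 0.03q → q_m = 579.4737.
Price p_m = 188.5 − 0.08·579.4737 = 142.1421; MC(q_m) = 78.4 + 0.03·579.4737 = 95.7842.
Competitive q* = 1000.9091, so Δq = 421.4354; wedge = 142.1421 − 95.7842 = 46.3579.
The triangle = ½ × 421.4354 × 46.3579 = 9768.43.

9768.43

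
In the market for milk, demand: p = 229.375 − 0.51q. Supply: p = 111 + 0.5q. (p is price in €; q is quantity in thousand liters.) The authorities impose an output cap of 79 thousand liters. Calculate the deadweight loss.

€737.03 thousand

Competitive equilibrium: 229.375 − 0.51q = 111 + 0.5q → q* = 117.203, p* = 169.6015.
At q = 79: demand price = 229.375 − 0.51·79 = 189.085; supply price = 111 + 0.5·79 = 150.5.
Δq = 117.203 − 79 = 38.203; wedge = 189.085 − 150.5 = 38.585.
Welfare loss = ½ × 38.203 × 38.585 = €737.03 thousand.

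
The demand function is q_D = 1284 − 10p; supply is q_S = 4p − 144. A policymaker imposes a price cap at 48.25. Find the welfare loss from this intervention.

In inverse form: demand p = 128.4 − 0.1q, supply p = 36 + 0.25q.
Competitive equilibrium: 128.4 − 0.1q = 36 + 0.25q → q* = 264, p* = 102.
At the ceiling p = 48.25, quantity supplied = (48.25 − 36)/0.25 = 49.
Willingness to pay at q' = 49: 128.4 − 0.1·49 = 123.5.
Δq = 264 − 49 = 215; wedge = 123.5 − 48.25 = 75.25.
Deadweight loss = ½ × 215 × 75.25 = 8089.375.

8089.375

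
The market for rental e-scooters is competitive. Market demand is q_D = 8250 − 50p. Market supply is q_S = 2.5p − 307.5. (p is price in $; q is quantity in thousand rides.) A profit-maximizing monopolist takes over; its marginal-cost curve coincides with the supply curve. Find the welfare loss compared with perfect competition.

In inverse form: demand p = 165 − 0.02q, supply p = 123 + 0.4q.
Competitive equilibrium: 165 − 0.02q = 123 + 0.4q → q* = 100, p* = 163.
Marginal revenue: MR = 165 − 0.04q. Set MR = MC: 165 − 0.04q = 123 + 0.4q → q_m = 95.4545.
Price p_m = 165 − 0.02·95.4545 = 163.0909; MC(q_m) = 123 + 0.4·95.4545 = 161.1818.
Competitive q* = 100, so Δq = 4.5455; wedge = 163.0909 − 161.1818 = 1.9091.
Deadweight loss = ½ × 4.5455 × 1.9091 = $4.34 thousand.

$4.34 thousand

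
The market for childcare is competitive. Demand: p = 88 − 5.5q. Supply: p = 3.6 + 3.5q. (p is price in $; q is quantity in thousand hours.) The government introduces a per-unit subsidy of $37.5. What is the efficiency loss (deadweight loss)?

Competitive equilibrium: 88 − 5.5q = 3.6 + 3.5q → q* = 9.37778, p* = 36.42222.
The subsidy lowers effective supply by 37.5: p = 3.5q − 33.9.
New quantity: 88 − 5.5q = 3.5q − 33.9 → q' = 13.54444.
Overproduction Δq = 13.54444 − 9.37778 = 4.16666; wedge = subsidy = 37.5.
The triangle = ½ × 4.16666 × 37.5 = $78.125 thousand.

$78.125 thousand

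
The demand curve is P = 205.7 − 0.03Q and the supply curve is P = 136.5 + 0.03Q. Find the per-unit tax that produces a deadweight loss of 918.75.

10.5

Competitive equilibrium: 205.7 − 0.03Q = 136.5 + 0.03Q → Q* = 1153.3333, P* = 171.1.
A tax t gives ΔQ = t/0.06 and wedge t, so DWL = t²/0.12.
t²/0.12 = 918.75 → t² = 110.25 → t = 10.5.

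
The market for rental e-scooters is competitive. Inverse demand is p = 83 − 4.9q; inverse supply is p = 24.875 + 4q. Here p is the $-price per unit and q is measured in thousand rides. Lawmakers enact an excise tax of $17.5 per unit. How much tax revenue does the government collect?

$79.88 thousand

Competitive equilibrium: 83 − 4.9q = 24.875 + 4q → q* = 6.5309, p* = 50.9986.
With the tax, the buyer price exceeds the seller price by 17.5: (83 − 4.9q) − (24.875 + 4q) = 17.5 → q' = 4.5646.
Tax revenue = 17.5 × 4.5646 = $79.88 thousand.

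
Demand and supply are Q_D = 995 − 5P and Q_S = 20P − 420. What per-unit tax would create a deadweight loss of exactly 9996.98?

70.7

In inverse form: demand P = 199 − 0.2Q, supply P = 21 + 0.05Q.
Competitive equilibrium: 199 − 0.2Q = 21 + 0.05Q → Q* = 712, P* = 56.6.
A tax t gives ΔQ = t/0.25 and wedge t, so DWL = t²/0.5.
t²/0.5 = 9996.98 → t² = 4998.49 → t = 70.7.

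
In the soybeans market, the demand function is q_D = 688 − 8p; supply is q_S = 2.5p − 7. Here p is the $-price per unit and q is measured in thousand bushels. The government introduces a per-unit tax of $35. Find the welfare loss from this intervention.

$1166.67 thousand

In inverse form: demand p = 86 − 0.125q, supply p = 2.8 + 0.4q.
Competitive equilibrium: 86 − 0.125q = 2.8 + 0.4q → q* = 158.4762, p* = 66.1905.
With the tax, the buyer price exceeds the seller price by 35: (86 − 0.125q) − (2.8 + 0.4q) = 35 → q' = 91.8095.
Δq = 158.4762 − 91.8095 = 66.6667; the wedge equals the tax, 35.
The triangle = ½ × 66.6667 × 35 = $1166.67 thousand.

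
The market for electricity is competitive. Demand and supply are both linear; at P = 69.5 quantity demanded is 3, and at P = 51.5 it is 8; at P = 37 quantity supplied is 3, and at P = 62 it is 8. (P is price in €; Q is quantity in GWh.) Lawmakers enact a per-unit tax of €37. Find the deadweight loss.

Demand slope = (51.5 − 69.5)/(8 − 3) = −3.6, so P = 80.3 − 3.6Q.
Supply slope = (62 − 37)/(8 − 3) = 5, so P = 22 + 5Q.
Competitive equilibrium: 80.3 − 3.6Q = 22 + 5Q → Q* = 6.7791, P* = 55.8953.
With the tax, the buyer price exceeds the seller price by 37: (80.3 − 3.6Q) − (22 + 5Q) = 37 → Q' = 2.4767.
ΔQ = 6.7791 − 2.4767 = 4.3024; the wedge equals the tax, 37.
The triangle = ½ × 4.3024 × 37 = €79.59.

€79.59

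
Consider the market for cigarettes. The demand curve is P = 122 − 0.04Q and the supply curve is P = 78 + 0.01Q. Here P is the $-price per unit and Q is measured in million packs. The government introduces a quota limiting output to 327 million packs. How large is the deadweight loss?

$7645.225 million

Competitive equilibrium: 122 − 0.04Q = 78 + 0.01Q → Q* = 880, P* = 86.8.
At Q = 327: demand price = 122 − 0.04·327 = 108.92; supply price = 78 + 0.01·327 = 81.27.
ΔQ = 880 − 327 = 553; wedge = 108.92 − 81.27 = 27.65.
DWL = ½ × 553 × 27.65 = $7645.225 million.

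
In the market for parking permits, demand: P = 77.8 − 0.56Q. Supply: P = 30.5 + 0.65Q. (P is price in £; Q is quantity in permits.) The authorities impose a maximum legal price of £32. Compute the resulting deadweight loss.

Competitive equilibrium: 77.8 − 0.56Q = 30.5 + 0.65Q → Q* = 39.0909, P* = 55.9091.
At the ceiling P = 32, quantity supplied = (32 − 30.5)/0.65 = 2.3077.
Willingness to pay at Q' = 2.3077: 77.8 − 0.56·2.3077 = 76.5077.
ΔQ = 39.0909 − 2.3077 = 36.7832; wedge = 76.5077 − 32 = 44.5077.
DWL = ½ × 36.7832 × 44.5077 = £818.57.

£818.57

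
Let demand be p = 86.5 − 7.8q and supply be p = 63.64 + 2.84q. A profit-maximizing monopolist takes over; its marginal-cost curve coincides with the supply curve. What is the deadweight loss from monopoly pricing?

4.39

Competitive equilibrium: 86.5 − 7.8q = 63.64 + 2.84q → q* = 2.1485, p* = 69.7417.
Marginal revenue: MR = 86.5 − 15.6q. Set MR = MC: 86.5 − 15.6q = 63.64 + 2.84q → q_m = 1.2397.
Price p_m = 86.5 − 7.8·1.2397 = 76.8303; MC(q_m) = 63.64 + 2.84·1.2397 = 67.1607.
Competitive q* = 2.1485, so Δq = 0.9088; wedge = 76.8303 − 67.1607 = 9.6696.
The triangle = ½ × 0.9088 × 9.6696 = 4.39.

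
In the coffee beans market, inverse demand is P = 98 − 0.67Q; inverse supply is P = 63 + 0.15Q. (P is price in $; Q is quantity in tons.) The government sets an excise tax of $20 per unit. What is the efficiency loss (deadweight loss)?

Competitive equilibrium: 98 − 0.67Q = 63 + 0.15Q → Q* = 42.6829, P* = 69.4024.
With the tax, the buyer price exceeds the seller price by 20: (98 − 0.67Q) − (63 + 0.15Q) = 20 → Q' = 18.2927.
ΔQ = 42.6829 − 18.2927 = 24.3902; the wedge equals the tax, 20.
Welfare loss = ½ × 24.3902 × 20 = $243.90.

$243.90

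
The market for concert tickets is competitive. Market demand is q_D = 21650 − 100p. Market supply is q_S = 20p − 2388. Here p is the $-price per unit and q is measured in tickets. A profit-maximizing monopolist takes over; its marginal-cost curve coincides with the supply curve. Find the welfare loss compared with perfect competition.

In inverse form: demand p = 216.5 − 0.01q, supply p = 119.4 + 0.05q.
Competitive equilibrium: 216.5 − 0.01q = 119.4 + 0.05q → q* = 1618.33333, p* = 200.31667.
Marginal revenue: MR = 216.5 − 0.02q. Set MR = MC: 216.5 − 0.02q = 119.4 + 0.05q → q_m = 1387.14286.
Price p_m = 216.5 − 0.01·1387.14286 = 202.62857; MC(q_m) = 119.4 + 0.05·1387.14286 = 188.75714.
Competitive q* = 1618.33333, so Δq = 231.19047; wedge = 202.62857 − 188.75714 = 13.87143.
DWL = ½ × 231.19047 × 13.87143 = $1603.47.

$1603.47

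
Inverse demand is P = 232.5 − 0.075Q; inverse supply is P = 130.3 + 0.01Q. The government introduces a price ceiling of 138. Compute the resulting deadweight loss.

7944.49

Competitive equilibrium: 232.5 − 0.075Q = 130.3 + 0.01Q → Q* = 1202.35294, P* = 142.32353.
At the ceiling P = 138, quantity supplied = (138 − 130.3)/0.01 = 770.
Willingness to pay at Q' = 770: 232.5 − 0.075·770 = 174.75.
ΔQ = 1202.35294 − 770 = 432.35294; wedge = 174.75 − 138 = 36.75.
DWL = ½ × 432.35294 × 36.75 = 7944.49.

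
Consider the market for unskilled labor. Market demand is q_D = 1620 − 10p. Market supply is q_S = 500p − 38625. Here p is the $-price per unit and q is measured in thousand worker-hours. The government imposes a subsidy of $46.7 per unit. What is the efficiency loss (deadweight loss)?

$10690.64 thousand

In inverse form: demand p = 162 − 0.1q, supply p = 77.25 + 0.002q.
Competitive equilibrium: 162 − 0.1q = 77.25 + 0.002q → q* = 830.8824, p* = 78.9118.
The subsidy lowers effective supply by 46.7: p = 30.55 + 0.002q.
New quantity: 162 − 0.1q = 30.55 + 0.002q → q' = 1288.7255.
Overproduction Δq = 1288.7255 − 830.8824 = 457.8431; wedge = subsidy = 46.7.
The triangle = ½ × 457.8431 × 46.7 = $10690.64 thousand.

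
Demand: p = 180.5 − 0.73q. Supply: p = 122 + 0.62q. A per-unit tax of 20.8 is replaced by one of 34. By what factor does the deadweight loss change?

Competitive equilibrium: 180.5 − 0.73q = 122 + 0.62q → q* = 43.3333, p* = 148.8667.
For a per-unit tax t: Δq = t/1.35, so DWL = ½·t·(t/1.35) = t²/2.7.
At t = 20.8: DWL = 160.237. At t = 34: DWL = 428.148.
Ratio = (34/20.8)² = 2.672.

2.672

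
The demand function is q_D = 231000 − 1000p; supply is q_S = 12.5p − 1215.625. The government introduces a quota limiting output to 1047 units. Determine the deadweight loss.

In inverse form: demand p = 231 − 0.001q, supply p = 97.25 + 0.08q.
Competitive equilibrium: 231 − 0.001q = 97.25 + 0.08q → q* = 1651.2346, p* = 229.3488.
At q = 1047: demand price = 231 − 0.001·1047 = 229.953; supply price = 97.25 + 0.08·1047 = 181.01.
Δq = 1651.2346 − 1047 = 604.2346; wedge = 229.953 − 181.01 = 48.943.
Welfare loss = ½ × 604.2346 × 48.943 = 14786.53.

14786.53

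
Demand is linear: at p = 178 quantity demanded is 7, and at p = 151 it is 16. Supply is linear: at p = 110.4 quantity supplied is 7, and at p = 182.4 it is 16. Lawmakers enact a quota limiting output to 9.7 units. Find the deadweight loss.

65.29

Demand slope = (151 − 178)/(16 − 7) = −3, so p = 199 − 3q.
Supply slope = (182.4 − 110.4)/(16 − 7) = 8, so p = 54.4 + 8q.
Competitive equilibrium: 199 − 3q = 54.4 + 8q → q* = 13.1455, p* = 159.5636.
At q = 9.7: demand price = 199 − 3·9.7 = 169.9; supply price = 54.4 + 8·9.7 = 132.
Δq = 13.1455 − 9.7 = 3.4455; wedge = 169.9 − 132 = 37.9.
DWL = ½ × 3.4455 × 37.9 = 65.29.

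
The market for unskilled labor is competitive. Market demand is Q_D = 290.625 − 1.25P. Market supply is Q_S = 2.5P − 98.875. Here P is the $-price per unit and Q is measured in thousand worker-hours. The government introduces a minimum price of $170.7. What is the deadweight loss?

In inverse form: demand P = 232.5 − 0.8Q, supply P = 39.55 + 0.4Q.
Competitive equilibrium: 232.5 − 0.8Q = 39.55 + 0.4Q → Q* = 160.7917, P* = 103.8667.
At the floor P = 170.7, quantity demanded = (232.5 − 170.7)/0.8 = 77.25.
Sellers' marginal cost at Q' = 77.25: 39.55 + 0.4·77.25 = 70.45.
ΔQ = 160.7917 − 77.25 = 83.5417; wedge = 170.7 − 70.45 = 100.25.
DWL = ½ × 83.5417 × 100.25 = $4187.53 thousand.

$4187.53 thousand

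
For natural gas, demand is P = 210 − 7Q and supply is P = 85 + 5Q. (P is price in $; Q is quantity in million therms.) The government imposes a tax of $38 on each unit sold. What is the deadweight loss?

$60.17 million

Competitive equilibrium: 210 − 7Q = 85 + 5Q → Q* = 10.4167, P* = 137.0833.
With the tax, the buyer price exceeds the seller price by 38: (210 − 7Q) − (85 + 5Q) = 38 → Q' = 7.25.
ΔQ = 10.4167 − 7.25 = 3.1667; the wedge equals the tax, 38.
DWL = ½ × 3.1667 × 38 = $60.17 million.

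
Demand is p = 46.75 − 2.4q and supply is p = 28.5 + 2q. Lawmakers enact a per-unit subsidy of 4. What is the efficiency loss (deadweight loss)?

Competitive equilibrium: 46.75 − 2.4q = 28.5 + 2q → q* = 4.1477, p* = 36.7955.
The subsidy lowers effective supply by 4: p = 24.5 + 2q.
New quantity: 46.75 − 2.4q = 24.5 + 2q → q' = 5.0568.
Overproduction Δq = 5.0568 − 4.1477 = 0.9091; wedge = subsidy = 4.
DWL = ½ × 0.9091 × 4 = 1.82.

1.82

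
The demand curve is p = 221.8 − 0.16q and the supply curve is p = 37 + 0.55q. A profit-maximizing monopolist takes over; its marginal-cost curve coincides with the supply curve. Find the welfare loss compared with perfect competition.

Competitive equilibrium: 221.8 − 0.16q = 37 + 0.55q → q* = 260.2817, p* = 180.1549.
Marginal revenue: MR = 221.8 − 0.32q. Set MR = MC: 221.8 − 0.32q = 37 + 0.55q → q_m = 212.4138.
Price p_m = 221.8 − 0.16·212.4138 = 187.8138; MC(q_m) = 37 + 0.55·212.4138 = 153.8276.
Competitive q* = 260.2817, so Δq = 47.8679; wedge = 187.8138 − 153.8276 = 33.9862.
The triangle = ½ × 47.8679 × 33.9862 = 813.42.

813.42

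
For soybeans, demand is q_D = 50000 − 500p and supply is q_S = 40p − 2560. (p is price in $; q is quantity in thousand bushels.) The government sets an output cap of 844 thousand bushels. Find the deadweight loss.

$3232.536 thousand

In inverse form: demand p = 100 − 0.002q, supply p = 64 + 0.025q.
Competitive equilibrium: 100 − 0.002q = 64 + 0.025q → q* = 1333.3333, p* = 97.3333.
At q = 844: demand price = 100 − 0.002·844 = 98.312; supply price = 64 + 0.025·844 = 85.1.
Δq = 1333.3333 − 844 = 489.3333; wedge = 98.312 − 85.1 = 13.212.
DWL = ½ × 489.3333 × 13.212 = $3232.536 thousand.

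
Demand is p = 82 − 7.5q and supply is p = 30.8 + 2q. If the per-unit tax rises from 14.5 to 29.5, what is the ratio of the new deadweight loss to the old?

Competitive equilibrium: 82 − 7.5q = 30.8 + 2q → q* = 5.3895, p* = 41.5789.
For a per-unit tax t: Δq = t/9.5, so DWL = ½·t·(t/9.5) = t²/19.
At t = 14.5: DWL = 11.066. At t = 29.5: DWL = 45.803.
Ratio = (29.5/14.5)² = 4.139.

4.139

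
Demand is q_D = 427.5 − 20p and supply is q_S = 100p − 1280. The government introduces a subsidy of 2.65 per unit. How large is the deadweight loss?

58.52

In inverse form: demand p = 21.375 − 0.05q, supply p = 12.8 + 0.01q.
Competitive equilibrium: 21.375 − 0.05q = 12.8 + 0.01q → q* = 142.9167, p* = 14.2292.
The subsidy lowers effective supply by 2.65: p = 10.15 + 0.01q.
New quantity: 21.375 − 0.05q = 10.15 + 0.01q → q' = 187.0833.
Overproduction Δq = 187.0833 − 142.9167 = 44.1666; wedge = subsidy = 2.65.
Deadweight loss = ½ × 44.1666 × 2.65 = 58.52.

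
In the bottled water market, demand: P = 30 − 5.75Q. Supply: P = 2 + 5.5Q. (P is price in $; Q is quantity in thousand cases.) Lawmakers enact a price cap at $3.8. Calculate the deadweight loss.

$26.28 thousand

Competitive equilibrium: 30 − 5.75Q = 2 + 5.5Q → Q* = 2.4889, P* = 15.6889.
At the ceiling P = 3.8, quantity supplied = (3.8 − 2)/5.5 = 0.3273.
Willingness to pay at Q' = 0.3273: 30 − 5.75·0.3273 = 28.118.
ΔQ = 2.4889 − 0.3273 = 2.1616; wedge = 28.118 − 3.8 = 24.318.
Deadweight loss = ½ × 2.1616 × 24.318 = $26.28 thousand.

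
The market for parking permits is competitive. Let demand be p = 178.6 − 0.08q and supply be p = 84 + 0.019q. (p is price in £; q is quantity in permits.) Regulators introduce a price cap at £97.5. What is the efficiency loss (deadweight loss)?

Competitive equilibrium: 178.6 − 0.08q = 84 + 0.019q → q* = 955.5556, p* = 102.1556.
At the ceiling p = 97.5, quantity supplied = (97.5 − 84)/0.019 = 710.5263.
Willingness to pay at q' = 710.5263: 178.6 − 0.08·710.5263 = 121.7579.
Δq = 955.5556 − 710.5263 = 245.0293; wedge = 121.7579 − 97.5 = 24.2579.
The triangle = ½ × 245.0293 × 24.2579 = £2971.95.

£2971.95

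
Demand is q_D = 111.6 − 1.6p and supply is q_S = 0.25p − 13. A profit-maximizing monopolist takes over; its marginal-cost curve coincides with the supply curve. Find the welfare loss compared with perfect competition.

In inverse form: demand p = 69.75 − 0.625q, supply p = 52 + 4q.
Competitive equilibrium: 69.75 − 0.625q = 52 + 4q → q* = 3.8378, p* = 67.3514.
Marginal revenue: MR = 69.75 − 1.25q. Set MR = MC: 69.75 − 1.25q = 52 + 4q → q_m = 3.381.
Price p_m = 69.75 − 0.625·3.381 = 67.6369; MC(q_m) = 52 + 4·3.381 = 65.524.
Competitive q* = 3.8378, so Δq = 0.4568; wedge = 67.6369 − 65.524 = 2.1129.
Welfare loss = ½ × 0.4568 × 2.1129 = 0.48.

0.48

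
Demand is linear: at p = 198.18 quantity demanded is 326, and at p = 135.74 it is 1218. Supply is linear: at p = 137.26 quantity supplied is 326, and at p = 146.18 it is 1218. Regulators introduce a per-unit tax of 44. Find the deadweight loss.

Demand slope = (135.74 − 198.18)/(1218 − 326) = −0.07, so p = 221 − 0.07q.
Supply slope = (146.18 − 137.26)/(1218 − 326) = 0.01, so p = 134 + 0.01q.
Competitive equilibrium: 221 − 0.07q = 134 + 0.01q → q* = 1087.5, p* = 144.875.
With the tax, the buyer price exceeds the seller price by 44: (221 − 0.07q) − (134 + 0.01q) = 44 → q' = 537.5.
Δq = 1087.5 − 537.5 = 550; the wedge equals the tax, 44.
DWL = ½ × 550 × 44 = 12100.

12100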